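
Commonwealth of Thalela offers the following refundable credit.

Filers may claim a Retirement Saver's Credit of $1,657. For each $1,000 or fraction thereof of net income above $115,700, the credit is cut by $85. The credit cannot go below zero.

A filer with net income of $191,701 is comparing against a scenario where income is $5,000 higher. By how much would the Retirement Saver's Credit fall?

$0

At $191,701 — income exceeds $115,700 by $76,001 → 77 increments × $85 = $6,545 ≥ base, so the credit is $0.
At $196,701 — income exceeds $115,700 by $81,001 → 82 increments × $85 = $6,970 ≥ base, so the credit is $0.
Lost: $0 − $0 = $0.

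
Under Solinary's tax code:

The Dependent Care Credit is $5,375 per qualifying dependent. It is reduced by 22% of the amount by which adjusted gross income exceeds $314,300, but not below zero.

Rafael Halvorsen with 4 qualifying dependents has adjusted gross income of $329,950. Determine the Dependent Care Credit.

$18,057

Dependent Care Credit: base = 4 × $5,375 = $21,500. 22% of the $15,650 excess over $314,300 is $3,443; credit = $21,500 − $3,443 = $18,057.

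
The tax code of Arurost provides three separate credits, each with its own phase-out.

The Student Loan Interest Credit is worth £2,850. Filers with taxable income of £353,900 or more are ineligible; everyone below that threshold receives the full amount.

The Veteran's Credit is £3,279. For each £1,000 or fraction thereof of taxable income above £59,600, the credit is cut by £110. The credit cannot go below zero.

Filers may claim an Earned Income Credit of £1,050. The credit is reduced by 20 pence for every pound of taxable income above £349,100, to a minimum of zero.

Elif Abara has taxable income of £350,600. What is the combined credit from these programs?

£3,600

Student Loan Interest Credit: £350,600 is below the £353,900 cutoff, so the full £2,850 applies.
Veteran's Credit: income exceeds £59,600 by £291,000 → 291 increments × £110 = £32,010 ≥ base, so the credit is £0.
Earned Income Credit: 20% of the £1,500 excess over £349,100 is £300; credit = £1,050 − £300 = £750.
Total: £2,850 + £0 + £750 = £3,600.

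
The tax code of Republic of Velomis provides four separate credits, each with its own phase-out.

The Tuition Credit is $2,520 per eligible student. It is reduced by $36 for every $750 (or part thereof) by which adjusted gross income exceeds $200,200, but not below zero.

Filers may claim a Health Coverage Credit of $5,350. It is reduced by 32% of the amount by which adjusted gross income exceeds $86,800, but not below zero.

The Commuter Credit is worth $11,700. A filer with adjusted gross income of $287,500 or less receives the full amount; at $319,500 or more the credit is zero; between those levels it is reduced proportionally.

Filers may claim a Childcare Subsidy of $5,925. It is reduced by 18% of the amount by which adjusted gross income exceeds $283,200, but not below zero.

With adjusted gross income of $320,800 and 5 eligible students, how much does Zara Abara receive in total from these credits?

Tuition Credit: base = 5 × $2,520 = $12,600. income exceeds $200,200 by $120,600, which is 161 full-or-partial $750 increments; reduction = 161 × $36 = $5,796, leaving $6,804.
Health Coverage Credit: 32% of the $234,000 excess over $86,800 is $74,880 ≥ base, so the credit is $0.
Commuter Credit: $320,800 is at or above $319,500, so the credit is $0.
Childcare Subsidy: 18% of the $37,600 excess over $283,200 is $6,768 ≥ base, so the credit is $0.
Total: $6,804 + $0 + $0 + $0 = $6,804.

$6,804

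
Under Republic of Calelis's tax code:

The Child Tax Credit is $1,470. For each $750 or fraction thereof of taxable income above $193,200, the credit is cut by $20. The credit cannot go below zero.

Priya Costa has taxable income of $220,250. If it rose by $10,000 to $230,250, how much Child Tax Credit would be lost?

At $220,250 — income exceeds $193,200 by $27,050, which is 37 full-or-partial $750 increments; reduction = 37 × $20 = $740, leaving $730.
At $230,250 — income exceeds $193,200 by $37,050, which is 50 full-or-partial $750 increments; reduction = 50 × $20 = $1,000, leaving $470.
Lost: $730 − $470 = $260.

$260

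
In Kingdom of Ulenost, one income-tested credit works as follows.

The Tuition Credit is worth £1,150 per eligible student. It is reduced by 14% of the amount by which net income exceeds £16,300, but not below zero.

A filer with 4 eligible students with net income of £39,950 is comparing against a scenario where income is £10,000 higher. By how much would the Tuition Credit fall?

At £39,950 — base = 4 × £1,150 = £4,600. 14% of the £23,650 excess over £16,300 is £3,311; credit = £4,600 − £3,311 = £1,289.
At £49,950 — base = 4 × £1,150 = £4,600. 14% of the £33,650 excess over £16,300 is £4,711 ≥ base, so the credit is £0.
Lost: £1,289 − £0 = £1,289.

£1,289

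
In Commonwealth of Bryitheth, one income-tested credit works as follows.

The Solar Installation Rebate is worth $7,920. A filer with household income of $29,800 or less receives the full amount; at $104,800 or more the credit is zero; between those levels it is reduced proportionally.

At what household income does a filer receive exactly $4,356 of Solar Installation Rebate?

$4,356 is 4,356/7,920 of the full $7,920, so 3,564/7,920 of the $75,000 range has been used: income = $29,800 + $75,000 × 3,564/7,920 = $63,550.

$63,550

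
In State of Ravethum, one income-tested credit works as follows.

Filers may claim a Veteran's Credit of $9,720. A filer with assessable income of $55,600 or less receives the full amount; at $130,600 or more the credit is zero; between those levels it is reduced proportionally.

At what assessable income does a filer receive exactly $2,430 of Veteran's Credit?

$2,430 is 2,430/9,720 of the full $9,720, so 7,290/9,720 of the $75,000 range has been used: income = $55,600 + $75,000 × 7,290/9,720 = $111,850.

$111,850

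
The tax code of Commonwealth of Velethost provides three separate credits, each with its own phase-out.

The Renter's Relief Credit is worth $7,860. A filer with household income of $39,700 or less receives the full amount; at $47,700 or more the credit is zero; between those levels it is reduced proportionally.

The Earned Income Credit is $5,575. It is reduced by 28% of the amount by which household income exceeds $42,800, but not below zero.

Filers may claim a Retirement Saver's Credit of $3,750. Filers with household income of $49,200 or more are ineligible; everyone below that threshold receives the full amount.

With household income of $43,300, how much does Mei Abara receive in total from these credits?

$13,508

Renter's Relief Credit: $43,300 is $3,600 into a $8,000 phase-out range, leaving 4,400/8,000 of the credit: $7,860 × 4,400/8,000 = $4,323.
Earned Income Credit: 28% of the $500 excess over $42,800 is $140; credit = $5,575 − $140 = $5,435.
Retirement Saver's Credit: $43,300 is below the $49,200 cutoff, so the full $3,750 applies.
Total: $4,323 + $5,435 + $3,750 = $13,508.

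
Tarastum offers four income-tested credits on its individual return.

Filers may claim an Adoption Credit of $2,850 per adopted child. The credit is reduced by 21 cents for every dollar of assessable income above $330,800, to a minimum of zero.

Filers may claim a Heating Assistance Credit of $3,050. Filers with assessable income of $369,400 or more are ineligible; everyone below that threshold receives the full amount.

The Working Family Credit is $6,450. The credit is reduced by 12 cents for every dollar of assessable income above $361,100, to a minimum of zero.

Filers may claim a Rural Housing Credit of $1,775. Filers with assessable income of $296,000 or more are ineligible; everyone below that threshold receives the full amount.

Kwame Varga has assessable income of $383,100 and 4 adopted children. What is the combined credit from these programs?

$4,227

Adoption Credit: base = 4 × $2,850 = $11,400. 21% of the $52,300 excess over $330,800 is $10,983; credit = $11,400 − $10,983 = $417.
Heating Assistance Credit: $383,100 meets or exceeds the $369,400 cutoff, so the credit is $0.
Working Family Credit: 12% of the $22,000 excess over $361,100 is $2,640; credit = $6,450 − $2,640 = $3,810.
Rural Housing Credit: $383,100 meets or exceeds the $296,000 cutoff, so the credit is $0.
Total: $417 + $0 + $3,810 + $0 = $4,227.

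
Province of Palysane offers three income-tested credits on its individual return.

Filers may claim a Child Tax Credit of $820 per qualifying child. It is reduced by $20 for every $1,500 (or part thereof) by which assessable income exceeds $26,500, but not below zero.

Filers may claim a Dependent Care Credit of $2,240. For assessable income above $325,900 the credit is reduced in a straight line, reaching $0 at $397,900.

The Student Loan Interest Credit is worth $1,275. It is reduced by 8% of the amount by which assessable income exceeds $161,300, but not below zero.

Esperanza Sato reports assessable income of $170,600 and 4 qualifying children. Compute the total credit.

$4,111

Child Tax Credit: base = 4 × $820 = $3,280. income exceeds $26,500 by $144,100, which is 97 full-or-partial $1,500 increments; reduction = 97 × $20 = $1,940, leaving $1,340.
Dependent Care Credit: $170,600 is at or below the $325,900 threshold, so the full $2,240 applies.
Student Loan Interest Credit: 8% of the $9,300 excess over $161,300 is $744; credit = $1,275 − $744 = $531.
Total: $1,340 + $2,240 + $531 = $4,111.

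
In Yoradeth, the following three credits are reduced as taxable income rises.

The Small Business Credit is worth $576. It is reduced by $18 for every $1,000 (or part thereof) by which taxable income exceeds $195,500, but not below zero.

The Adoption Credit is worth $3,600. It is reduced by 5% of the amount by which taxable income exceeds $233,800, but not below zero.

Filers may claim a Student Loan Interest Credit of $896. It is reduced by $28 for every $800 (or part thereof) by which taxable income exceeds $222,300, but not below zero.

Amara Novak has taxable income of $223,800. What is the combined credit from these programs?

Small Business Credit: income exceeds $195,500 by $28,300, which is 29 full-or-partial $1,000 increments; reduction = 29 × $18 = $522, leaving $54.
Adoption Credit: $223,800 is at or below the $233,800 threshold, so the full $3,600 applies.
Student Loan Interest Credit: income exceeds $222,300 by $1,500, which is 2 full-or-partial $800 increments; reduction = 2 × $28 = $56, leaving $840.
Total: $54 + $3,600 + $840 = $4,494.

$4,494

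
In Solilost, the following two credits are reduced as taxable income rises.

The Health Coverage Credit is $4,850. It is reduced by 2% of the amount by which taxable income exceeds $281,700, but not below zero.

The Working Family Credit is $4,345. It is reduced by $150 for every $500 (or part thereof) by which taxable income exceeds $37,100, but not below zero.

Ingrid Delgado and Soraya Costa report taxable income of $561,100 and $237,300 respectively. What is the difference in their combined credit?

Ingrid ($561,100): Health Coverage Credit: 2% of the $279,400 excess over $281,700 is $5,588 ≥ base, so the credit is $0. Working Family Credit: income exceeds $37,100 by $524,000 → 1048 increments × $150 = $157,200 ≥ base, so the credit is $0. total $0 + $0 = $0
Soraya ($237,300): Health Coverage Credit: $237,300 is at or below the $281,700 threshold, so the full $4,850 applies. Working Family Credit: income exceeds $37,100 by $200,200 → 401 increments × $150 = $60,150 ≥ base, so the credit is $0. total $4,850 + $0 = $4,850
Difference: |$0 − $4,850| = $4,850.

$4,850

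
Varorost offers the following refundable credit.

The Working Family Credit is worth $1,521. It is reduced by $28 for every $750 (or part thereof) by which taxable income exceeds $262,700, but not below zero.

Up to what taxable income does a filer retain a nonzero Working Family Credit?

$303,200

After 54 increments the reduction is 54 × $28 = $1,512, leaving $9; one more increment wipes it out. Increment 54 ends at excess 54 × $750 = $40,500, so the highest qualifying income is $262,700 + $40,500 = $303,200.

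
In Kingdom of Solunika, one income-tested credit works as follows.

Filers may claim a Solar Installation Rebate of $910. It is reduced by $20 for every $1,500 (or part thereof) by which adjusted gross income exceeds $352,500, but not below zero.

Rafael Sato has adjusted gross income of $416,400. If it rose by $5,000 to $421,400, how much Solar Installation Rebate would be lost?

At $416,400 — income exceeds $352,500 by $63,900, which is 43 full-or-partial $1,500 increments; reduction = 43 × $20 = $860, leaving $50.
At $421,400 — income exceeds $352,500 by $68,900 → 46 increments × $20 = $920 ≥ base, so the credit is $0.
Lost: $50 − $0 = $50.

$50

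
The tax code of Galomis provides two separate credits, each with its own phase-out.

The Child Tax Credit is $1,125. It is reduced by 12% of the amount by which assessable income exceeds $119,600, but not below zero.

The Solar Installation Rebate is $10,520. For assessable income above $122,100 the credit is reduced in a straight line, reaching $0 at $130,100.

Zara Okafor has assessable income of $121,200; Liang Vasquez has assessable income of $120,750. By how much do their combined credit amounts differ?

$54

Zara ($121,200): Child Tax Credit: 12% of the $1,600 excess over $119,600 is $192; credit = $1,125 − $192 = $933. Solar Installation Rebate: $121,200 is at or below the $122,100 threshold, so the full $10,520 applies. total $933 + $10,520 = $11,453
Liang ($120,750): Child Tax Credit: 12% of the $1,150 excess over $119,600 is $138; credit = $1,125 − $138 = $987. Solar Installation Rebate: $120,750 is at or below the $122,100 threshold, so the full $10,520 applies. total $987 + $10,520 = $11,507
Difference: |$11,453 − $11,507| = $54.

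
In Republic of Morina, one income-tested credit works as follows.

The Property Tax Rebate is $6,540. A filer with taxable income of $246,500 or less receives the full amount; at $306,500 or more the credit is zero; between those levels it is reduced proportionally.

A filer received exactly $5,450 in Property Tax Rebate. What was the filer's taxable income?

$256,500

$5,450 is 5,450/6,540 of the full $6,540, so 1,090/6,540 of the $60,000 range has been used: income = $246,500 + $60,000 × 1,090/6,540 = $256,500.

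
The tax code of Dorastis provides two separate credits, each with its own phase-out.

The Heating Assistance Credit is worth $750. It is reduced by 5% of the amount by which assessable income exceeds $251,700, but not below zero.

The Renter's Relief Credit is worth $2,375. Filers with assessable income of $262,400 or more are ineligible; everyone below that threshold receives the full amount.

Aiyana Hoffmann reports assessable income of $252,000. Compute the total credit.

Heating Assistance Credit: 5% of the $300 excess over $251,700 is $15; credit = $750 − $15 = $735.
Renter's Relief Credit: $252,000 is below the $262,400 cutoff, so the full $2,375 applies.
Total: $735 + $2,375 = $3,110.

$3,110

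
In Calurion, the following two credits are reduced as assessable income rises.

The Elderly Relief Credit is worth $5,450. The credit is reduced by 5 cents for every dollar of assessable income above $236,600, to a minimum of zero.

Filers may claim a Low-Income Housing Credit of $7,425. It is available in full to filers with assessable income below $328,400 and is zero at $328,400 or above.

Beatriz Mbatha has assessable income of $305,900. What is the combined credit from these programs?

$9,410

Elderly Relief Credit: 5% of the $69,300 excess over $236,600 is $3,465; credit = $5,450 − $3,465 = $1,985.
Low-Income Housing Credit: $305,900 is below the $328,400 cutoff, so the full $7,425 applies.
Total: $1,985 + $7,425 = $9,410.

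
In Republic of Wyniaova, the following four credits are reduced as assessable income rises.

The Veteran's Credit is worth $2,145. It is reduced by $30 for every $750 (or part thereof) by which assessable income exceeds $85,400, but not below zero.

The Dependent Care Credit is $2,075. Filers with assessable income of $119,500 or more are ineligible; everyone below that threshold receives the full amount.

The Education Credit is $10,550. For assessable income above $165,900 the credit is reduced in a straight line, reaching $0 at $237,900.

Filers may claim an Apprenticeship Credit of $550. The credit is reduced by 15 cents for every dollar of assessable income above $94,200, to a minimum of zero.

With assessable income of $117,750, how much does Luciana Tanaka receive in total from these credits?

Veteran's Credit: income exceeds $85,400 by $32,350, which is 44 full-or-partial $750 increments; reduction = 44 × $30 = $1,320, leaving $825.
Dependent Care Credit: $117,750 is below the $119,500 cutoff, so the full $2,075 applies.
Education Credit: $117,750 is at or below the $165,900 threshold, so the full $10,550 applies.
Apprenticeship Credit: 15% of the $23,550 excess over $94,200 is $3,532.50 ≥ base, so the credit is $0.
Total: $825 + $2,075 + $10,550 + $0 = $13,450.

$13,450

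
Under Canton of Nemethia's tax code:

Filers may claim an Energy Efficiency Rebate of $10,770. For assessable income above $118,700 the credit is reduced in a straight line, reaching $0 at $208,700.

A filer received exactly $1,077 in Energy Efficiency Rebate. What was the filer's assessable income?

$199,700

$1,077 is 1,077/10,770 of the full $10,770, so 9,693/10,770 of the $90,000 range has been used: income = $118,700 + $90,000 × 9,693/10,770 = $199,700.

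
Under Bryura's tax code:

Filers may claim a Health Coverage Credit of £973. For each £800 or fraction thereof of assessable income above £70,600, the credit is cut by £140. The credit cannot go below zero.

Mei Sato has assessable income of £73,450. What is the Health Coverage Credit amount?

£413

Health Coverage Credit: income exceeds £70,600 by £2,850, which is 4 full-or-partial £800 increments; reduction = 4 × £140 = £560, leaving £413.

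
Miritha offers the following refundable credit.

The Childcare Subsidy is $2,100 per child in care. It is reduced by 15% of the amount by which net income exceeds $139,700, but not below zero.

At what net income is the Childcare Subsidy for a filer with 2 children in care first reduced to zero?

Full credit = 2 × $2,100 = $4,200.
The credit falls by 15% of each dollar above $139,700, so it reaches zero when the excess is $4,200 / 15% = $28,000: income = $139,700 + $28,000 = $167,700.

$167,700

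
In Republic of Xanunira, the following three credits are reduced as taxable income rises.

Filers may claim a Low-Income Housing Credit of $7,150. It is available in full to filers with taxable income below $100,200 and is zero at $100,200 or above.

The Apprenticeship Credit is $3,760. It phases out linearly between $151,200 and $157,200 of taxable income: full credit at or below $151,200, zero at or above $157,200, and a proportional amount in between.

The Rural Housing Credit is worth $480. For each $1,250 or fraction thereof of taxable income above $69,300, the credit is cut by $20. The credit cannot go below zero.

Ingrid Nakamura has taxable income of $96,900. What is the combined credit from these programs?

Low-Income Housing Credit: $96,900 is below the $100,200 cutoff, so the full $7,150 applies.
Apprenticeship Credit: $96,900 is at or below the $151,200 threshold, so the full $3,760 applies.
Rural Housing Credit: income exceeds $69,300 by $27,600, which is 23 full-or-partial $1,250 increments; reduction = 23 × $20 = $460, leaving $20.
Total: $7,150 + $3,760 + $20 = $10,930.

$10,930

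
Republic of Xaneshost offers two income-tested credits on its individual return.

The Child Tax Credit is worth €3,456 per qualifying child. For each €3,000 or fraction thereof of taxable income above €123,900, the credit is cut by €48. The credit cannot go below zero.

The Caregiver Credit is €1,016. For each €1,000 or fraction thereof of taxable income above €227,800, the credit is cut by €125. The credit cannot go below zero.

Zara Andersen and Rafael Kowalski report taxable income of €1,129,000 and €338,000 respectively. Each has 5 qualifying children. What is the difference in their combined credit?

Zara (€1,129,000): Child Tax Credit: base = 5 × €3,456 = €17,280. income exceeds €123,900 by €1,005,100, which is 336 full-or-partial €3,000 increments; reduction = 336 × €48 = €16,128, leaving €1,152. Caregiver Credit: income exceeds €227,800 by €901,200 → 902 increments × €125 = €112,750 ≥ base, so the credit is €0. total €1,152 + €0 = €1,152
Rafael (€338,000): Child Tax Credit: base = 5 × €3,456 = €17,280. income exceeds €123,900 by €214,100, which is 72 full-or-partial €3,000 increments; reduction = 72 × €48 = €3,456, leaving €13,824. Caregiver Credit: income exceeds €227,800 by €110,200 → 111 increments × €125 = €13,875 ≥ base, so the credit is €0. total €13,824 + €0 = €13,824
Difference: |€1,152 − €13,824| = €12,672.

€12,672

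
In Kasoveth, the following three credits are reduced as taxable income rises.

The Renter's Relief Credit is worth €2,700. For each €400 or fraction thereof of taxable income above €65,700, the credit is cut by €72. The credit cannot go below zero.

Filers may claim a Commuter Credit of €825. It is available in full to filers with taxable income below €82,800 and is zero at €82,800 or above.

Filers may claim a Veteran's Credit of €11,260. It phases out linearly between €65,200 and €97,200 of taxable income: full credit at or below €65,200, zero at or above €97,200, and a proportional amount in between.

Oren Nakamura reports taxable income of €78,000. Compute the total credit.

€8,049

Renter's Relief Credit: income exceeds €65,700 by €12,300, which is 31 full-or-partial €400 increments; reduction = 31 × €72 = €2,232, leaving €468.
Commuter Credit: €78,000 is below the €82,800 cutoff, so the full €825 applies.
Veteran's Credit: €78,000 is €12,800 into a €32,000 phase-out range, leaving 19,200/32,000 of the credit: €11,260 × 19,200/32,000 = €6,756.
Total: €468 + €825 + €6,756 = €8,049.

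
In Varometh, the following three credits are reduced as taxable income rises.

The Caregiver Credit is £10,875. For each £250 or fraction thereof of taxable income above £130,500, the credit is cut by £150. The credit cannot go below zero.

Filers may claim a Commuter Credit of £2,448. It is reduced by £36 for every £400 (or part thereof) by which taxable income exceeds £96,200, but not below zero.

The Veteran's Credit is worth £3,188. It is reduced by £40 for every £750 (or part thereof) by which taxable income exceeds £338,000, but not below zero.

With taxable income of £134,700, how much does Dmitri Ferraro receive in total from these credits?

£11,513

Caregiver Credit: income exceeds £130,500 by £4,200, which is 17 full-or-partial £250 increments; reduction = 17 × £150 = £2,550, leaving £8,325.
Commuter Credit: income exceeds £96,200 by £38,500 → 97 increments × £36 = £3,492 ≥ base, so the credit is £0.
Veteran's Credit: £134,700 is at or below the £338,000 threshold, so the full £3,188 applies.
Total: £8,325 + £0 + £3,188 = £11,513.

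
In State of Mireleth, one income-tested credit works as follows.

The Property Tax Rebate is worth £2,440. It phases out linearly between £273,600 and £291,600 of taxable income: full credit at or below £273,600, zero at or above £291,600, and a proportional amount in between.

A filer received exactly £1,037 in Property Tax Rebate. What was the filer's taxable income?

£1,037 is 1,037/2,440 of the full £2,440, so 1,403/2,440 of the £18,000 range has been used: income = £273,600 + £18,000 × 1,403/2,440 = £283,950.

£283,950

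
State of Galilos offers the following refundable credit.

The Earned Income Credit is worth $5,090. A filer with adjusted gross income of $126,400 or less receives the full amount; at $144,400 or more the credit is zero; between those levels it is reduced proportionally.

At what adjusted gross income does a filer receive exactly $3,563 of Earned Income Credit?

$131,800

$3,563 is 3,563/5,090 of the full $5,090, so 1,527/5,090 of the $18,000 range has been used: income = $126,400 + $18,000 × 1,527/5,090 = $131,800.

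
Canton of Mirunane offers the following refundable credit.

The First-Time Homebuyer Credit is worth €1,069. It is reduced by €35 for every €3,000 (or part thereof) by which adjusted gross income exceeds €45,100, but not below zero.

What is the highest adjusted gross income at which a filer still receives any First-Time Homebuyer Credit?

€135,100

After 30 increments the reduction is 30 × €35 = €1,050, leaving €19; one more increment wipes it out. Increment 30 ends at excess 30 × €3,000 = €90,000, so the highest qualifying income is €45,100 + €90,000 = €135,100.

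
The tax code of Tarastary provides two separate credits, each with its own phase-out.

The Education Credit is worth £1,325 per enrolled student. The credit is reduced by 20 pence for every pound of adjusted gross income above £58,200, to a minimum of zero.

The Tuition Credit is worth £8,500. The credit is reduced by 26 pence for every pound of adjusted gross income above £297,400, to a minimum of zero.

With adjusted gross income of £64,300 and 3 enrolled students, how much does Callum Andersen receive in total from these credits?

£11,255

Education Credit: base = 3 × £1,325 = £3,975. 20% of the £6,100 excess over £58,200 is £1,220; credit = £3,975 − £1,220 = £2,755.
Tuition Credit: £64,300 is at or below the £297,400 threshold, so the full £8,500 applies.
Total: £2,755 + £8,500 = £11,255.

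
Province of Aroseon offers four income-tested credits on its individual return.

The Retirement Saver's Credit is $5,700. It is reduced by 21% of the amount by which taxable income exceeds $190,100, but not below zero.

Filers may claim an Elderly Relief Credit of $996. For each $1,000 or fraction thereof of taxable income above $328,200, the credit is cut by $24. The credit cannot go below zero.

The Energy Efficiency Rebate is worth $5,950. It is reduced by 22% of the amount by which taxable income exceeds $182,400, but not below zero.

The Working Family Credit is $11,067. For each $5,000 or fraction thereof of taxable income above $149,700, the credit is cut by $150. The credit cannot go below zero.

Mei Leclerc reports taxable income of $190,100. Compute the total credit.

$20,669

Retirement Saver's Credit: $190,100 is at or below the $190,100 threshold, so the full $5,700 applies.
Elderly Relief Credit: $190,100 is at or below the $328,200 threshold, so the full $996 applies.
Energy Efficiency Rebate: 22% of the $7,700 excess over $182,400 is $1,694; credit = $5,950 − $1,694 = $4,256.
Working Family Credit: income exceeds $149,700 by $40,400, which is 9 full-or-partial $5,000 increments; reduction = 9 × $150 = $1,350, leaving $9,717.
Total: $5,700 + $996 + $4,256 + $9,717 = $20,669.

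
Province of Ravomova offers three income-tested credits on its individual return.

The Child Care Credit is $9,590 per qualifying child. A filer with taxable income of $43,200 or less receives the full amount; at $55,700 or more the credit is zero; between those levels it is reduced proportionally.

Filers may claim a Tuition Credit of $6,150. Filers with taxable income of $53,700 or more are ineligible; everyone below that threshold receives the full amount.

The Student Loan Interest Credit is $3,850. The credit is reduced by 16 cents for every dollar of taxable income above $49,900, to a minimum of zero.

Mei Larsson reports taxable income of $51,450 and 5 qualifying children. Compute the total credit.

Child Care Credit: base = 5 × $9,590 = $47,950. $51,450 is $8,250 into a $12,500 phase-out range, leaving 4,250/12,500 of the credit: $47,950 × 4,250/12,500 = $16,303.
Tuition Credit: $51,450 is below the $53,700 cutoff, so the full $6,150 applies.
Student Loan Interest Credit: 16% of the $1,550 excess over $49,900 is $248; credit = $3,850 − $248 = $3,602.
Total: $16,303 + $6,150 + $3,602 = $26,055.

$26,055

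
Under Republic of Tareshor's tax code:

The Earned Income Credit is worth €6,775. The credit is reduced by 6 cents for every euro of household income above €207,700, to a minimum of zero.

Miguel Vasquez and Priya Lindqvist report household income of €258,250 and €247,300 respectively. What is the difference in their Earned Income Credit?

Miguel (€258,250): Earned Income Credit: 6% of the €50,550 excess over €207,700 is €3,033; credit = €6,775 − €3,033 = €3,742.
Priya (€247,300): Earned Income Credit: 6% of the €39,600 excess over €207,700 is €2,376; credit = €6,775 − €2,376 = €4,399.
Difference: |€3,742 − €4,399| = €657.

€657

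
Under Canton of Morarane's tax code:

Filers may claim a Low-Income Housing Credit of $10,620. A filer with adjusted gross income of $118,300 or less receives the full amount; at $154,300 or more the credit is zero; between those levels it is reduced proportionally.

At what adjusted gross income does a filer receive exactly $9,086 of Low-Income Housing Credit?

$123,500

$9,086 is 9,086/10,620 of the full $10,620, so 1,534/10,620 of the $36,000 range has been used: income = $118,300 + $36,000 × 1,534/10,620 = $123,500.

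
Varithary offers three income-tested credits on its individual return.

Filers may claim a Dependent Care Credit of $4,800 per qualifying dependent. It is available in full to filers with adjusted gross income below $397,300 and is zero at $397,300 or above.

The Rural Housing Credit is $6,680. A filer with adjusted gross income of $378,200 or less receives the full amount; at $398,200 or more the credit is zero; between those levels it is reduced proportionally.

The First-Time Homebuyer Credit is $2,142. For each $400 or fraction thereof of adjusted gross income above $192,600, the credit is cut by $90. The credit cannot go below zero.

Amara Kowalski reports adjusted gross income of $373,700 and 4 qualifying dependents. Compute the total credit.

$25,880

Dependent Care Credit: base = 4 × $4,800 = $19,200. $373,700 is below the $397,300 cutoff, so the full $19,200 applies.
Rural Housing Credit: $373,700 is at or below the $378,200 threshold, so the full $6,680 applies.
First-Time Homebuyer Credit: income exceeds $192,600 by $181,100 → 453 increments × $90 = $40,770 ≥ base, so the credit is $0.
Total: $19,200 + $6,680 + $0 = $25,880.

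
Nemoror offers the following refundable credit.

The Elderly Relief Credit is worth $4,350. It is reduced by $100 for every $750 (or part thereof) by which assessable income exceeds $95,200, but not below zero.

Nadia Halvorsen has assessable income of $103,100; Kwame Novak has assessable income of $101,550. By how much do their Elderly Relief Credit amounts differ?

Nadia ($103,100): Elderly Relief Credit: income exceeds $95,200 by $7,900, which is 11 full-or-partial $750 increments; reduction = 11 × $100 = $1,100, leaving $3,250.
Kwame ($101,550): Elderly Relief Credit: income exceeds $95,200 by $6,350, which is 9 full-or-partial $750 increments; reduction = 9 × $100 = $900, leaving $3,450.
Difference: |$3,250 − $3,450| = $200.

$200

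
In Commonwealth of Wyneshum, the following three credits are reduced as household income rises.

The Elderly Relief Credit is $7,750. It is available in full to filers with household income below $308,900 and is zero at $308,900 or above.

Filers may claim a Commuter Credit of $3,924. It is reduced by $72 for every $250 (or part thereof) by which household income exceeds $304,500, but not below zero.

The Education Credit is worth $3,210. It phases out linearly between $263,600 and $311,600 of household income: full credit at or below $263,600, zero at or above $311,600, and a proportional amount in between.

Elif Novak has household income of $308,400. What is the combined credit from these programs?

Elderly Relief Credit: $308,400 is below the $308,900 cutoff, so the full $7,750 applies.
Commuter Credit: income exceeds $304,500 by $3,900, which is 16 full-or-partial $250 increments; reduction = 16 × $72 = $1,152, leaving $2,772.
Education Credit: $308,400 is $44,800 into a $48,000 phase-out range, leaving 3,200/48,000 of the credit: $3,210 × 3,200/48,000 = $214.
Total: $7,750 + $2,772 + $214 = $10,736.

$10,736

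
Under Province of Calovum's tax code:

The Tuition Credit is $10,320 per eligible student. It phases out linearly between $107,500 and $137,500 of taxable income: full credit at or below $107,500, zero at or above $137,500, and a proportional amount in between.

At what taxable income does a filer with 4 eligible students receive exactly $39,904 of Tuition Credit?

Full credit = 4 × $10,320 = $41,280.
$39,904 is 39,904/41,280 of the full $41,280, so 1,376/41,280 of the $30,000 range has been used: income = $107,500 + $30,000 × 1,376/41,280 = $108,500.

$108,500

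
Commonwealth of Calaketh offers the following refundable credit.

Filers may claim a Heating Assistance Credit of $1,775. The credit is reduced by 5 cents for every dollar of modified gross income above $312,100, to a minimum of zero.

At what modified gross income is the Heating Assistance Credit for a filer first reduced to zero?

$347,600

The credit falls by 5% of each dollar above $312,100, so it reaches zero when the excess is $1,775 / 5% = $35,500: income = $312,100 + $35,500 = $347,600.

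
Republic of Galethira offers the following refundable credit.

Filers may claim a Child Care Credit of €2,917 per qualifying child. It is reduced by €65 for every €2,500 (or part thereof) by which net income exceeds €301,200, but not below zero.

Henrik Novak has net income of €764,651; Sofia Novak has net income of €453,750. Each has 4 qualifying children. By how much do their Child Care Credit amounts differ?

€7,638

Henrik (€764,651): Child Care Credit: base = 4 × €2,917 = €11,668. income exceeds €301,200 by €463,451 → 186 increments × €65 = €12,090 ≥ base, so the credit is €0.
Sofia (€453,750): Child Care Credit: base = 4 × €2,917 = €11,668. income exceeds €301,200 by €152,550, which is 62 full-or-partial €2,500 increments; reduction = 62 × €65 = €4,030, leaving €7,638.
Difference: |€0 − €7,638| = €7,638.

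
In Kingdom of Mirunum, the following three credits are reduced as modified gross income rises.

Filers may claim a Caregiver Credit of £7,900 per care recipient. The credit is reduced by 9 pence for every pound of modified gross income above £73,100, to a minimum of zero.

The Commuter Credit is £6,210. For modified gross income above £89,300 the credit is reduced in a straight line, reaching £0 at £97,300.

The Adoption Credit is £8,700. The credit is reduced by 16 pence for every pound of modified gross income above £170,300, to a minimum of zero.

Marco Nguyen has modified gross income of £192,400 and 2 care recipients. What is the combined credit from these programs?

£10,227

Caregiver Credit: base = 2 × £7,900 = £15,800. 9% of the £119,300 excess over £73,100 is £10,737; credit = £15,800 − £10,737 = £5,063.
Commuter Credit: £192,400 is at or above £97,300, so the credit is £0.
Adoption Credit: 16% of the £22,100 excess over £170,300 is £3,536; credit = £8,700 − £3,536 = £5,164.
Total: £5,063 + £0 + £5,164 = £10,227.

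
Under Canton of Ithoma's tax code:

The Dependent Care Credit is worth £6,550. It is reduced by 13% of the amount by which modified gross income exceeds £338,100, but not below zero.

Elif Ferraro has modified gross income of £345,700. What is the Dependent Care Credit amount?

£5,562

Dependent Care Credit: 13% of the £7,600 excess over £338,100 is £988; credit = £6,550 − £988 = £5,562.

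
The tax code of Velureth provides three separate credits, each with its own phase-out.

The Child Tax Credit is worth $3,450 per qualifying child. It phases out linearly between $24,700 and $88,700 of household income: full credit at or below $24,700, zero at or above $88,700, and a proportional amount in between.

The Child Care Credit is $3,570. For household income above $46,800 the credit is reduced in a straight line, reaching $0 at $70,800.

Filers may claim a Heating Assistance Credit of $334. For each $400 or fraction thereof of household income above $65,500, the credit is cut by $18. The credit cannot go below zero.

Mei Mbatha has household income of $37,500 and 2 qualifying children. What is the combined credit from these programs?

$9,424

Child Tax Credit: base = 2 × $3,450 = $6,900. $37,500 is $12,800 into a $64,000 phase-out range, leaving 51,200/64,000 of the credit: $6,900 × 51,200/64,000 = $5,520.
Child Care Credit: $37,500 is at or below the $46,800 threshold, so the full $3,570 applies.
Heating Assistance Credit: $37,500 is at or below the $65,500 threshold, so the full $334 applies.
Total: $5,520 + $3,570 + $334 = $9,424.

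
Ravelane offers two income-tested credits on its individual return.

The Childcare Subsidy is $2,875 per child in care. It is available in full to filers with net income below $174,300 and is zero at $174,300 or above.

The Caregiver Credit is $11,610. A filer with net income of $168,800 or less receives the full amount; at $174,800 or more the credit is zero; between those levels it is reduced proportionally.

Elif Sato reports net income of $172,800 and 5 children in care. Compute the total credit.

$18,245

Childcare Subsidy: base = 5 × $2,875 = $14,375. $172,800 is below the $174,300 cutoff, so the full $14,375 applies.
Caregiver Credit: $172,800 is $4,000 into a $6,000 phase-out range, leaving 2,000/6,000 of the credit: $11,610 × 2,000/6,000 = $3,870.
Total: $14,375 + $3,870 = $18,245.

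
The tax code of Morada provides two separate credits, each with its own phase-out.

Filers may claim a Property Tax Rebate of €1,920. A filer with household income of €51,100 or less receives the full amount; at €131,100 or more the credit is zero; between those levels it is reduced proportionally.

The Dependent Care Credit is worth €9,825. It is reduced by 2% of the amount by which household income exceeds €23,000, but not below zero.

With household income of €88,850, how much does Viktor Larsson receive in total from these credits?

€9,522

Property Tax Rebate: €88,850 is €37,750 into a €80,000 phase-out range, leaving 42,250/80,000 of the credit: €1,920 × 42,250/80,000 = €1,014.
Dependent Care Credit: 2% of the €65,850 excess over €23,000 is €1,317; credit = €9,825 − €1,317 = €8,508.
Total: €1,014 + €8,508 = €9,522.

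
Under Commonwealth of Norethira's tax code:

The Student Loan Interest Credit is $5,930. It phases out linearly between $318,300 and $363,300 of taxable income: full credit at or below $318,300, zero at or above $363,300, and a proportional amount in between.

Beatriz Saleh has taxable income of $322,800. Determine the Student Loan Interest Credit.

$5,337

Student Loan Interest Credit: $322,800 is $4,500 into a $45,000 phase-out range, leaving 40,500/45,000 of the credit: $5,930 × 40,500/45,000 = $5,337.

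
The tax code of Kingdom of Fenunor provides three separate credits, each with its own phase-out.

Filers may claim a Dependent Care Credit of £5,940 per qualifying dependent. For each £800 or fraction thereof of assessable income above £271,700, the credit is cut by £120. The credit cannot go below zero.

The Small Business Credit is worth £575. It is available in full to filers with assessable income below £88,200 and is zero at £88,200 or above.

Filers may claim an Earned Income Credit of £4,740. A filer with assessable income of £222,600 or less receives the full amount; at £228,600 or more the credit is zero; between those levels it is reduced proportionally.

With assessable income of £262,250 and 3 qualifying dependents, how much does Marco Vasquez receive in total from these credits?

£17,820

Dependent Care Credit: base = 3 × £5,940 = £17,820. £262,250 is at or below the £271,700 threshold, so the full £17,820 applies.
Small Business Credit: £262,250 meets or exceeds the £88,200 cutoff, so the credit is £0.
Earned Income Credit: £262,250 is at or above £228,600, so the credit is £0.
Total: £17,820 + £0 + £0 = £17,820.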